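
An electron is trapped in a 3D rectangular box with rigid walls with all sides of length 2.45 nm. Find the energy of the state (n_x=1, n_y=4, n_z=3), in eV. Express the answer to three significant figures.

E = 1.63 eV

For a 3D rectangular well E = (h²/8m_e)·Σ n_i²/L_i² = (6.626×10^-34)²/(8·9.109×10^-31) · [1²/(2.45 nm)² + 4²/(2.45 nm)² + 3²/(2.45 nm)²].
Evaluating gives E = 2.610×10^-19 J = 1.63 eV.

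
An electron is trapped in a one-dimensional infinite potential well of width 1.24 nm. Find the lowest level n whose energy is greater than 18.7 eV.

E_1 = h²/(8m_eL²) = 3.918×10^-20 J = 0.2446 eV.
Need n² > 18.7/0.2446 = 76.45, i.e. n > 8.744.
The smallest integer satisfying this is n = 9.

n = 9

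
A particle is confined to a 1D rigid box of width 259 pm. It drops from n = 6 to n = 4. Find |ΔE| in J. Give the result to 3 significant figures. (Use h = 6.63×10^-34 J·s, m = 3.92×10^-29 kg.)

|ΔE| = 4.18×10^-19 J

E_1 = h²/(8mL²) = 2.090×10^-20 J.
|ΔE| = |6² − 4²|·E_1 = 20·2.090×10^-20 J = 4.18×10^-19 J.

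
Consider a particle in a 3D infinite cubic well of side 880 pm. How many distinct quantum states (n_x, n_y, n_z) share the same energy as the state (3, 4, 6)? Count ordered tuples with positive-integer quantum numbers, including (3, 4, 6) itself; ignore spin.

The level has n_x² + n_y² + n_z² = 61. The ordered positive-integer solutions are (3, 4, 6), (3, 6, 4), (4, 3, 6), (4, 6, 3), (6, 3, 4), (6, 4, 3).
That gives 6 states.

degeneracy = 6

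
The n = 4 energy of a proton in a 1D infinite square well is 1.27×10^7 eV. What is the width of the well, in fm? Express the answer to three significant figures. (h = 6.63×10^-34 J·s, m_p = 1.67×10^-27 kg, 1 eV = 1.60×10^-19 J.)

L = 16.1 fm

From E_n = n²h²/(8m_pL²), L = n·h/√(8m_pE_n).
E_4 = 1.27×10^7 eV = 2.032×10^-12 J, so L = 4·6.63×10^-34/√(8·1.67×10^-27·2.032×10^-12) = 1.61×10^-14 m = 16.1 fm.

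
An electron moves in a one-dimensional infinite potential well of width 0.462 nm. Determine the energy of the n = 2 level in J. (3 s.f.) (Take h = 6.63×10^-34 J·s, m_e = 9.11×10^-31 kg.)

For an infinite well E_n = n²h²/(8m_eL²), so E_1 = h²/(8m_eL²) = (6.63×10^-34)²/(8·9.11×10^-31·(4.62×10^-10 m)²) = 2.826×10^-19 J.
Then E_2 = 2²·E_1 = 4·2.826×10^-19 J = 1.13×10^-18 J.

E_2 = 1.13×10^-18 J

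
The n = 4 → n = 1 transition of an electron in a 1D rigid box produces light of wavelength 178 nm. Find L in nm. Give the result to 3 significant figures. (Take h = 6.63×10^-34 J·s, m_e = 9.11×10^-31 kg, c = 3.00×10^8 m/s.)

The photon carries ΔE = hc/λ = 6.63×10^-34·3.00×10^8/1.78×10^-7 m = 1.117×10^-18 J.
Since ΔE = (4² − 1²)E_1, E_1 = 7.447×10^-20 J, and L = h/√(8m_eE_1) = 9.00×10^-10 m = 0.900 nm.

L = 0.900 nm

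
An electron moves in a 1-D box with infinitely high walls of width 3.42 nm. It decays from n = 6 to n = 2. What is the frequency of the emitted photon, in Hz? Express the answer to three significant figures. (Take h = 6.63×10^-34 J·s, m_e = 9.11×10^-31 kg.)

f = 2.49×10^14 Hz

E_1 = h²/(8m_eL²) = 5.157×10^-21 J and ΔE = (6² − 2²)E_1 = 1.650×10^-19 J.
f = ΔE/h = 1.650×10^-19/6.63×10^-34 = 2.49×10^14 Hz.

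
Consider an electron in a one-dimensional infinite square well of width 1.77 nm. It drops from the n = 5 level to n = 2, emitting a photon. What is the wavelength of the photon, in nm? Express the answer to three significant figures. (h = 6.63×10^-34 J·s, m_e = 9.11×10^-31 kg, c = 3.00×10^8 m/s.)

λ = 492 nm

E_1 = h²/(8m_eL²) = 1.925×10^-20 J, so ΔE = (5² − 2²)E_1 = 4.043×10^-19 J.
λ = hc/ΔE = (6.63×10^-34·3.00×10^8)/4.043×10^-19 = 4.92×10^-7 m = 492 nm.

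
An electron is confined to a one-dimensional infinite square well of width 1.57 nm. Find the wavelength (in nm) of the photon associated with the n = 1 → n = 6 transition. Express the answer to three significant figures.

E_1 = h²/(8m_eL²) = 2.444×10^-20 J, so ΔE = (6² − 1²)E_1 = 8.554×10^-19 J.
λ = hc/ΔE = (6.626×10^-34·2.998×10^8)/8.554×10^-19 = 2.32×10^-7 m = 232 nm.

λ = 232 nm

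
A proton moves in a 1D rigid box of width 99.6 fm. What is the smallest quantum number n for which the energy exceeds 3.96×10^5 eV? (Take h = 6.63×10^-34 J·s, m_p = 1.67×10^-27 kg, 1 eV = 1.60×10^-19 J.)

E_1 = h²/(8m_pL²) = 3.317×10^-15 J = 2.073×10^4 eV.
Need n² > 3.96×10^5/2.073×10^4 = 19.10, i.e. n > 4.370.
The smallest integer satisfying this is n = 5.

n = 5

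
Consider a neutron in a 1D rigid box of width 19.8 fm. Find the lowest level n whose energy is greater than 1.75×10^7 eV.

n = 6

E_1 = h²/(8m_nL²) = 8.357×10^-14 J = 5.217×10^5 eV.
Need n² > 1.75×10^7/5.217×10^5 = 33.54, i.e. n > 5.791.
The smallest integer satisfying this is n = 6.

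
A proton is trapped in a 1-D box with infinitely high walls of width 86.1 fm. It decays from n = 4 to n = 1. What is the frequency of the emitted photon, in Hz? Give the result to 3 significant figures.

E_1 = h²/(8m_pL²) = 4.425×10^-15 J and ΔE = (4² − 1²)E_1 = 6.637×10^-14 J.
f = ΔE/h = 6.637×10^-14/6.626×10^-34 = 1.00×10^20 Hz.

f = 1.00×10^20 Hz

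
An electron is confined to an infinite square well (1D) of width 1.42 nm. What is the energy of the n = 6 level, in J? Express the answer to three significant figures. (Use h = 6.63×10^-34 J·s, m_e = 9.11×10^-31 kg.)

E_6 = 1.08×10^-18 J

For an infinite well E_n = n²h²/(8m_eL²), so E_1 = h²/(8m_eL²) = (6.63×10^-34)²/(8·9.11×10^-31·(1.42×10^-9 m)²) = 2.991×10^-20 J.
Then E_6 = 6²·E_1 = 36·2.991×10^-20 J = 1.08×10^-18 J.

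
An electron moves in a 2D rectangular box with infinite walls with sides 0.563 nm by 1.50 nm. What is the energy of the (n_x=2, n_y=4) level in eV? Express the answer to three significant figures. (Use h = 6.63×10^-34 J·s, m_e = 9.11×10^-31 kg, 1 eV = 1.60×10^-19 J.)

E = 7.44 eV

For a 2D rectangular well E = (h²/8m_e)·Σ n_i²/L_i² = (6.63×10^-34)²/(8·9.11×10^-31) · [2²/(0.563 nm)² + 4²/(1.50 nm)²].
Evaluating gives E = 1.190×10^-18 J = 7.44 eV.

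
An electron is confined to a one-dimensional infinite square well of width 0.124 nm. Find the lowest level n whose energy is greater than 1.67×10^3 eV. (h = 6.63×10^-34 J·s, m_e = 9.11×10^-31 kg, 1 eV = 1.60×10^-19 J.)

n = 9

E_1 = h²/(8m_eL²) = 3.923×10^-18 J = 24.52 eV.
Need n² > 1.67×10^3/24.52 = 68.11, i.e. n > 8.253.
The smallest integer satisfying this is n = 9.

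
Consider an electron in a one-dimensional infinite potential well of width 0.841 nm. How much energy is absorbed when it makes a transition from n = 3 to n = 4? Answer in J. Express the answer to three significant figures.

|ΔE| = 5.96×10^-19 J

E_1 = h²/(8m_eL²) = 8.518×10^-20 J.
|ΔE| = |3² − 4²|·E_1 = 7·8.518×10^-20 J = 5.96×10^-19 J.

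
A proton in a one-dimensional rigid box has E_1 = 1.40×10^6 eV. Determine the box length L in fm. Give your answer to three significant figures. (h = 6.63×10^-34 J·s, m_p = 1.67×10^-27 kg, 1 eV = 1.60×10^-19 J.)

From E_n = n²h²/(8m_pL²), L = n·h/√(8m_pE_n).
E_1 = 1.40×10^6 eV = 2.240×10^-13 J, so L = 1·6.63×10^-34/√(8·1.67×10^-27·2.240×10^-13) = 1.21×10^-14 m = 12.1 fm.

L = 12.1 fm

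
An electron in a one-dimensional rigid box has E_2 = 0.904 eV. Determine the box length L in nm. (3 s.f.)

L = 1.29 nm

From E_n = n²h²/(8m_eL²), L = n·h/√(8m_eE_n).
E_2 = 0.904 eV = 1.448×10^-19 J, so L = 2·6.626×10^-34/√(8·9.109×10^-31·1.448×10^-19) = 1.29×10^-9 m = 1.29 nm.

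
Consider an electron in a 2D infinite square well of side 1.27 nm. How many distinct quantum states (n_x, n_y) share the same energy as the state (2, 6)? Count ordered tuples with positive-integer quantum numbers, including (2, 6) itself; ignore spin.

The level has n_x² + n_y² = 40. The ordered positive-integer solutions are (2, 6), (6, 2).
That gives 2 states.

degeneracy = 2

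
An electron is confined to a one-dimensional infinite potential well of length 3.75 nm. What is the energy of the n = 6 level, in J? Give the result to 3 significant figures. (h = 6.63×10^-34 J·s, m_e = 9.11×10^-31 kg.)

E_6 = 1.54×10^-19 J

For an infinite well E_n = n²h²/(8m_eL²), so E_1 = h²/(8m_eL²) = (6.63×10^-34)²/(8·9.11×10^-31·(3.75×10^-9 m)²) = 4.289×10^-21 J.
Then E_6 = 6²·E_1 = 36·4.289×10^-21 J = 1.54×10^-19 J.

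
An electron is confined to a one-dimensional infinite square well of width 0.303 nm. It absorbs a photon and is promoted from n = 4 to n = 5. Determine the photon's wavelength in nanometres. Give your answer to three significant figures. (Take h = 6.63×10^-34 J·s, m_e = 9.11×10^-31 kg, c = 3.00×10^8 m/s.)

λ = 33.6 nm

E_1 = h²/(8m_eL²) = 6.570×10^-19 J, so ΔE = (5² − 4²)E_1 = 5.913×10^-18 J.
λ = hc/ΔE = (6.63×10^-34·3.00×10^8)/5.913×10^-18 = 3.36×10^-8 m = 33.6 nm.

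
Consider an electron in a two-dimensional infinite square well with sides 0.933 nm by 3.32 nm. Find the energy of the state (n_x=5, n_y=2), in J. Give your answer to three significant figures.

For a 2D rectangular well E = (h²/8m_e)·Σ n_i²/L_i² = (6.626×10^-34)²/(8·9.109×10^-31) · [5²/(0.933 nm)² + 2²/(3.32 nm)²].
Evaluating gives E = 1.75×10^-18 J.

E = 1.75×10^-18 J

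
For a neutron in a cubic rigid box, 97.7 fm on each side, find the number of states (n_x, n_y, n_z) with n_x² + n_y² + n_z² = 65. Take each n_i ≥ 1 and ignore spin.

The level has n_x² + n_y² + n_z² = 65. The ordered positive-integer solutions are (2, 5, 6), (2, 6, 5), (5, 2, 6), (5, 6, 2), (6, 2, 5), (6, 5, 2).
That gives 6 states.

degeneracy = 6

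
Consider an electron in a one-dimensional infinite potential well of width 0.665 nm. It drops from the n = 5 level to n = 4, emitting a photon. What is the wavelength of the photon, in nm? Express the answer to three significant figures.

λ = 162 nm

E_1 = h²/(8m_eL²) = 1.362×10^-19 J, so ΔE = (5² − 4²)E_1 = 1.226×10^-18 J.
λ = hc/ΔE = (6.626×10^-34·2.998×10^8)/1.226×10^-18 = 1.62×10^-7 m = 162 nm.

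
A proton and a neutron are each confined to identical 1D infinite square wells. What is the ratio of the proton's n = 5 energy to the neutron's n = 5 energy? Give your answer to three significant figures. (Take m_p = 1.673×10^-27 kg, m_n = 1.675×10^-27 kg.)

E_n ∝ 1/m at fixed n and L, so the ratio is m_n/m_p = 1.675×10^-27/1.673×10^-27 = 1.00.

1.00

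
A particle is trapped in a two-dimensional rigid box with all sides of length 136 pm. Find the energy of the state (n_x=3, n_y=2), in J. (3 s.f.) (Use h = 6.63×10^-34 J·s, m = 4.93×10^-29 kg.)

For a 2D rectangular well E = (h²/8m)·Σ n_i²/L_i² = (6.63×10^-34)²/(8·4.93×10^-29) · [3²/(136 pm)² + 2²/(136 pm)²].
Evaluating gives E = 7.83×10^-19 J.

E = 7.83×10^-19 J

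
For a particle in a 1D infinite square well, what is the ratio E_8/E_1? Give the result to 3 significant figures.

E_n ∝ n², so E_8/E_1 = 8²/1² = 64/1 = 64.0.

64.0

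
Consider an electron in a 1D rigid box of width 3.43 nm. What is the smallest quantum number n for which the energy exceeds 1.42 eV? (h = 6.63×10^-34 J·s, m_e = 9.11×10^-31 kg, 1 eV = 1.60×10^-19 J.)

n = 7

E_1 = h²/(8m_eL²) = 5.127×10^-21 J = 0.03204 eV.
Need n² > 1.42/0.03204 = 44.32, i.e. n > 6.657.
The smallest integer satisfying this is n = 7.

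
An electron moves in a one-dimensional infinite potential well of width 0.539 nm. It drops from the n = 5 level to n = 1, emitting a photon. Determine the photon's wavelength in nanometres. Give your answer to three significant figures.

λ = 39.9 nm

E_1 = h²/(8m_eL²) = 2.074×10^-19 J, so ΔE = (5² − 1²)E_1 = 4.978×10^-18 J.
λ = hc/ΔE = (6.626×10^-34·2.998×10^8)/4.978×10^-18 = 3.99×10^-8 m = 39.9 nm.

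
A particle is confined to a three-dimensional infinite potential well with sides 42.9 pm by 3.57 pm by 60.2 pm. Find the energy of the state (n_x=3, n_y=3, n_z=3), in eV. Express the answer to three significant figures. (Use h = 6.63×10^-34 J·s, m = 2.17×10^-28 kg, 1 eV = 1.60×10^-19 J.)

E = 1.13×10^3 eV

For a 3D rectangular well E = (h²/8m)·Σ n_i²/L_i² = (6.63×10^-34)²/(8·2.17×10^-28) · [3²/(42.9 pm)² + 3²/(3.57 pm)² + 3²/(60.2 pm)²].
Evaluating gives E = 1.807×10^-16 J = 1.13×10^3 eV.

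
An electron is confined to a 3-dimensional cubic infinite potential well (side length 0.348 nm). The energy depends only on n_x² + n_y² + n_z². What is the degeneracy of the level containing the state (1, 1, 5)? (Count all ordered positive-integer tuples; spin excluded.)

degeneracy = 4

The level has n_x² + n_y² + n_z² = 27. The ordered positive-integer solutions are (1, 1, 5), (1, 5, 1), (3, 3, 3), (5, 1, 1).
That gives 4 states.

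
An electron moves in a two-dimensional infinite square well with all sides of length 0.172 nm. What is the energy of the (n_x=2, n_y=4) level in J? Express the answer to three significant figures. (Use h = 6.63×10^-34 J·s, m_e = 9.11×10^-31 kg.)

For a 2D rectangular well E = (h²/8m_e)·Σ n_i²/L_i² = (6.63×10^-34)²/(8·9.11×10^-31) · [2²/(0.172 nm)² + 4²/(0.172 nm)²].
Evaluating gives E = 4.08×10^-17 J.

E = 4.08×10^-17 J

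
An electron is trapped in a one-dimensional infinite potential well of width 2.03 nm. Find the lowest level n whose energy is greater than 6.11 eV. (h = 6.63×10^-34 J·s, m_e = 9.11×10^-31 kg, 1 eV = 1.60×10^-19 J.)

n = 9

E_1 = h²/(8m_eL²) = 1.464×10^-20 J = 0.09150 eV.
Need n² > 6.11/0.09150 = 66.78, i.e. n > 8.172.
The smallest integer satisfying this is n = 9.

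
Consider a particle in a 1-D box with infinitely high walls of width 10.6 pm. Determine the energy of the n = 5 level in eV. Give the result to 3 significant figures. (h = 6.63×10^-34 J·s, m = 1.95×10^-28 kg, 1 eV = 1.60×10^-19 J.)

E_5 = 392 eV

For an infinite well E_n = n²h²/(8mL²), so E_1 = h²/(8mL²) = (6.63×10^-34)²/(8·1.95×10^-28·(1.06×10^-11 m)²) = 2.508×10^-18 J.
Then E_5 = 5²·E_1 = 25·2.508×10^-18 J = 6.270×10^-17 J.
Converting, E_5 = 6.270×10^-17 J / (1.60×10^-19 J/eV) = 392 eV.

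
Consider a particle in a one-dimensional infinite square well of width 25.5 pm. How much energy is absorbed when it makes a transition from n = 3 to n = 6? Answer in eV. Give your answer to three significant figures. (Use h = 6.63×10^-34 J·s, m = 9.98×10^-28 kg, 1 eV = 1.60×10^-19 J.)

|ΔE| = 14.3 eV

E_1 = h²/(8mL²) = 8.467×10^-20 J.
|ΔE| = |3² − 6²|·E_1 = 27·8.467×10^-20 J = 2.286×10^-18 J = 14.3 eV.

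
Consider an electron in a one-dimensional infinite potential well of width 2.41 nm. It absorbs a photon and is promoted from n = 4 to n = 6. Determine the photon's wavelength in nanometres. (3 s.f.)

λ = 958 nm

E_1 = h²/(8m_eL²) = 1.037×10^-20 J, so ΔE = (6² − 4²)E_1 = 2.074×10^-19 J.
λ = hc/ΔE = (6.626×10^-34·2.998×10^8)/2.074×10^-19 = 9.58×10^-7 m = 958 nm.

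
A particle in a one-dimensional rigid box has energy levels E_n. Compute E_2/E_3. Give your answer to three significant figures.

0.444

E_n ∝ n², so E_2/E_3 = 2²/3² = 4/9 = 0.444.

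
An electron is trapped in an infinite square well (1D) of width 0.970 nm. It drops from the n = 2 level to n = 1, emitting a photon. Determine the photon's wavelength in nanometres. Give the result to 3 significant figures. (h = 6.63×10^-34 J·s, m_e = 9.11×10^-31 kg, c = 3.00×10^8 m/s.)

E_1 = h²/(8m_eL²) = 6.410×10^-20 J, so ΔE = (2² − 1²)E_1 = 1.923×10^-19 J.
λ = hc/ΔE = (6.63×10^-34·3.00×10^8)/1.923×10^-19 = 1.03×10^-6 m = 1.03×10^3 nm.

λ = 1.03×10^3 nm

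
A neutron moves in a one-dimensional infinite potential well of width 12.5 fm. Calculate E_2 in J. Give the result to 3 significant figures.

For an infinite well E_n = n²h²/(8m_nL²), so E_1 = h²/(8m_nL²) = (6.626×10^-34)²/(8·1.675×10^-27·(1.25×10^-14 m)²) = 2.097×10^-13 J.
Then E_2 = 2²·E_1 = 4·2.097×10^-13 J = 8.39×10^-13 J.

E_2 = 8.39×10^-13 J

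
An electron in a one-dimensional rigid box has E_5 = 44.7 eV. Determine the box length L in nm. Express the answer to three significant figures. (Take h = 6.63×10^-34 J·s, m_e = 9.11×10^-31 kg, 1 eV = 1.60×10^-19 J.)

From E_n = n²h²/(8m_eL²), L = n·h/√(8m_eE_n).
E_5 = 44.7 eV = 7.152×10^-18 J, so L = 5·6.63×10^-34/√(8·9.11×10^-31·7.152×10^-18) = 4.59×10^-10 m = 0.459 nm.

L = 0.459 nm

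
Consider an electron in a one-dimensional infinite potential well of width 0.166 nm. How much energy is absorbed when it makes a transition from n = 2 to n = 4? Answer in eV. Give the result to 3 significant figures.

E_1 = h²/(8m_eL²) = 2.186×10^-18 J.
|ΔE| = |2² − 4²|·E_1 = 12·2.186×10^-18 J = 2.623×10^-17 J = 164 eV.

|ΔE| = 164 eV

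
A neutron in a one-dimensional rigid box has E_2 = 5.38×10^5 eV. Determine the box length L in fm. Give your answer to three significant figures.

From E_n = n²h²/(8m_nL²), L = n·h/√(8m_nE_n).
E_2 = 5.38×10^5 eV = 8.619×10^-14 J, so L = 2·6.626×10^-34/√(8·1.675×10^-27·8.619×10^-14) = 3.90×10^-14 m = 39.0 fm.

L = 39.0 fm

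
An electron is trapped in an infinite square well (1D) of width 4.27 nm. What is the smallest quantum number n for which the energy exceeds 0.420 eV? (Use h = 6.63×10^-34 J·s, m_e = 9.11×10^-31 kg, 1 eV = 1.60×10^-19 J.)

n = 5

E_1 = h²/(8m_eL²) = 3.308×10^-21 J = 0.02067 eV.
Need n² > 0.420/0.02067 = 20.32, i.e. n > 4.508.
The smallest integer satisfying this is n = 5.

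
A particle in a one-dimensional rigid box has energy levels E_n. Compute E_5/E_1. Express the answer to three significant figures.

E_n ∝ n², so E_5/E_1 = 5²/1² = 25/1 = 25.0.

25.0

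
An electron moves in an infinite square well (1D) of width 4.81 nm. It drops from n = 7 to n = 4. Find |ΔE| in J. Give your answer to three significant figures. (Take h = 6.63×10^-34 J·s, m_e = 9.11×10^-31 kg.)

|ΔE| = 8.60×10^-20 J

E_1 = h²/(8m_eL²) = 2.607×10^-21 J.
|ΔE| = |7² − 4²|·E_1 = 33·2.607×10^-21 J = 8.60×10^-20 J.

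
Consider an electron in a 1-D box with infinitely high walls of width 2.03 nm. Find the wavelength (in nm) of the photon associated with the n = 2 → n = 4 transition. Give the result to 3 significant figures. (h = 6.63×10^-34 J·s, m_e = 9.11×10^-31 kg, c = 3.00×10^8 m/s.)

E_1 = h²/(8m_eL²) = 1.464×10^-20 J, so ΔE = (4² − 2²)E_1 = 1.757×10^-19 J.
λ = hc/ΔE = (6.63×10^-34·3.00×10^8)/1.757×10^-19 = 1.13×10^-6 m = 1.13×10^3 nm.

λ = 1.13×10^3 nm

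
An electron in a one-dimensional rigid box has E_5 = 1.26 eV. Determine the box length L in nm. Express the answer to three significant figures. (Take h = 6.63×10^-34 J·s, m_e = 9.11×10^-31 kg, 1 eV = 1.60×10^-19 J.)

From E_n = n²h²/(8m_eL²), L = n·h/√(8m_eE_n).
E_5 = 1.26 eV = 2.016×10^-19 J, so L = 5·6.63×10^-34/√(8·9.11×10^-31·2.016×10^-19) = 2.73×10^-9 m = 2.73 nm.

L = 2.73 nm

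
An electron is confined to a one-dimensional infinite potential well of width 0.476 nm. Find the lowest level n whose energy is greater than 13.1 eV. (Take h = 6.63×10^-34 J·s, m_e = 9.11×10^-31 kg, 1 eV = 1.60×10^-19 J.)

E_1 = h²/(8m_eL²) = 2.662×10^-19 J = 1.664 eV.
Need n² > 13.1/1.664 = 7.873, i.e. n > 2.806.
The smallest integer satisfying this is n = 3.

n = 3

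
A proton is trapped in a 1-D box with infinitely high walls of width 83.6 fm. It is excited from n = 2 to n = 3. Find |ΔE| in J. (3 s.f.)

|ΔE| = 2.35×10^-14 J

E_1 = h²/(8m_pL²) = 4.694×10^-15 J.
|ΔE| = |2² − 3²|·E_1 = 5·4.694×10^-15 J = 2.35×10^-14 J.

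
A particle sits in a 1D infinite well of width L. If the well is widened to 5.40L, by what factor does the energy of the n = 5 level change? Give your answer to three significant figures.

0.0343

E_n ∝ 1/L², so the energy scales by 1/5.40² = 0.0343.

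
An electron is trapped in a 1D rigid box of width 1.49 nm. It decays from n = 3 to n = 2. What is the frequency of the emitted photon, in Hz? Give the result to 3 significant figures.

f = 2.05×10^14 Hz

E_1 = h²/(8m_eL²) = 2.714×10^-20 J and ΔE = (3² − 2²)E_1 = 1.357×10^-19 J.
f = ΔE/h = 1.357×10^-19/6.626×10^-34 = 2.05×10^14 Hz.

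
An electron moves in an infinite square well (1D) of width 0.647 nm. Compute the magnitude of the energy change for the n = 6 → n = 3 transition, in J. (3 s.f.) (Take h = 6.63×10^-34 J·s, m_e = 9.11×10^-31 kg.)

|ΔE| = 3.89×10^-18 J

E_1 = h²/(8m_eL²) = 1.441×10^-19 J.
|ΔE| = |6² − 3²|·E_1 = 27·1.441×10^-19 J = 3.89×10^-18 J.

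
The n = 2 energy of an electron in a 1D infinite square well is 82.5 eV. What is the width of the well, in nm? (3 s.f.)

L = 0.135 nm

From E_n = n²h²/(8m_eL²), L = n·h/√(8m_eE_n).
E_2 = 82.5 eV = 1.322×10^-17 J, so L = 2·6.626×10^-34/√(8·9.109×10^-31·1.322×10^-17) = 1.35×10^-10 m = 0.135 nm.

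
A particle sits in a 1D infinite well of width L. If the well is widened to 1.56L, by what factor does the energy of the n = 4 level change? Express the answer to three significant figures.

0.411

E_n ∝ 1/L², so the energy scales by 1/1.56² = 0.411.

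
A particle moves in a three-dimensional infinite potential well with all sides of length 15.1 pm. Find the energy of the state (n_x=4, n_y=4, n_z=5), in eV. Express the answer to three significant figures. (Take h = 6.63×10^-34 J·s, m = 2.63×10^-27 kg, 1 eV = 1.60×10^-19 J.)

For a 3D rectangular well E = (h²/8m)·Σ n_i²/L_i² = (6.63×10^-34)²/(8·2.63×10^-27) · [4²/(15.1 pm)² + 4²/(15.1 pm)² + 5²/(15.1 pm)²].
Evaluating gives E = 5.223×10^-18 J = 32.6 eV.

E = 32.6 eV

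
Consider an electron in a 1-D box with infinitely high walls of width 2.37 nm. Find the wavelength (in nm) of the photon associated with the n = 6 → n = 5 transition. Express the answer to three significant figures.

λ = 1.68×10^3 nm

E_1 = h²/(8m_eL²) = 1.073×10^-20 J, so ΔE = (6² − 5²)E_1 = 1.180×10^-19 J.
λ = hc/ΔE = (6.626×10^-34·2.998×10^8)/1.180×10^-19 = 1.68×10^-6 m = 1.68×10^3 nm.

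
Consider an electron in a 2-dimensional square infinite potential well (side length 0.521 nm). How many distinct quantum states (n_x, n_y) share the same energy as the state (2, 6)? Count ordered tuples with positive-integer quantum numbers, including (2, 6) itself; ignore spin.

The level has n_x² + n_y² = 40. The ordered positive-integer solutions are (2, 6), (6, 2).
That gives 2 states.

degeneracy = 2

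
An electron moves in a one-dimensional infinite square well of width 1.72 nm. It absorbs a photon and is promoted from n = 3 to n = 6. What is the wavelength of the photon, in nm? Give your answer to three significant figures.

λ = 361 nm

E_1 = h²/(8m_eL²) = 2.037×10^-20 J, so ΔE = (6² − 3²)E_1 = 5.500×10^-19 J.
λ = hc/ΔE = (6.626×10^-34·2.998×10^8)/5.500×10^-19 = 3.61×10^-7 m = 361 nm.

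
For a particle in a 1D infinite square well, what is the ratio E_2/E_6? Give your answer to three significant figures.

E_n ∝ n², so E_2/E_6 = 2²/6² = 4/36 = 0.111.

0.111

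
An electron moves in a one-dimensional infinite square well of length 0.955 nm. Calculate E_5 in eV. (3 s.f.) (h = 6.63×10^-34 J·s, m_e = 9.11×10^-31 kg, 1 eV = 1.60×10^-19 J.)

For an infinite well E_n = n²h²/(8m_eL²), so E_1 = h²/(8m_eL²) = (6.63×10^-34)²/(8·9.11×10^-31·(9.55×10^-10 m)²) = 6.613×10^-20 J.
Then E_5 = 5²·E_1 = 25·6.613×10^-20 J = 1.653×10^-18 J.
Converting, E_5 = 1.653×10^-18 J / (1.60×10^-19 J/eV) = 10.3 eV.

E_5 = 10.3 eV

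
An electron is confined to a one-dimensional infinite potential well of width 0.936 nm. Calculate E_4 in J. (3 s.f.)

For an infinite well E_n = n²h²/(8m_eL²), so E_1 = h²/(8m_eL²) = (6.626×10^-34)²/(8·9.109×10^-31·(9.36×10^-10 m)²) = 6.877×10^-20 J.
Then E_4 = 4²·E_1 = 16·6.877×10^-20 J = 1.10×10^-18 J.

E_4 = 1.10×10^-18 J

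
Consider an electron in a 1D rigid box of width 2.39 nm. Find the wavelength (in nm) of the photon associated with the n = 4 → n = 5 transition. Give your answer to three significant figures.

λ = 2.09×10^3 nm

E_1 = h²/(8m_eL²) = 1.055×10^-20 J, so ΔE = (5² − 4²)E_1 = 9.495×10^-20 J.
λ = hc/ΔE = (6.626×10^-34·2.998×10^8)/9.495×10^-20 = 2.09×10^-6 m = 2.09×10^3 nm.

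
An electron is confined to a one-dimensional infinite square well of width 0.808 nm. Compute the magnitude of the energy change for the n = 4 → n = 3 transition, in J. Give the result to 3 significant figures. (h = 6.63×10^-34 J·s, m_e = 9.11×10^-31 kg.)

|ΔE| = 6.47×10^-19 J

E_1 = h²/(8m_eL²) = 9.238×10^-20 J.
|ΔE| = |4² − 3²|·E_1 = 7·9.238×10^-20 J = 6.47×10^-19 J.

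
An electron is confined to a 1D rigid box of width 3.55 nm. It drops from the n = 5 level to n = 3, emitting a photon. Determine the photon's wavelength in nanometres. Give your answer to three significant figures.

E_1 = h²/(8m_eL²) = 4.781×10^-21 J, so ΔE = (5² − 3²)E_1 = 7.650×10^-20 J.
λ = hc/ΔE = (6.626×10^-34·2.998×10^8)/7.650×10^-20 = 2.60×10^-6 m = 2.60×10^3 nm.

λ = 2.60×10^3 nm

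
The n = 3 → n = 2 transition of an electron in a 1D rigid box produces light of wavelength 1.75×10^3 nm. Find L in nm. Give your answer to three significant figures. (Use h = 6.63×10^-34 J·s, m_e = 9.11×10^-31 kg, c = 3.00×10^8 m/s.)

The photon carries ΔE = hc/λ = 6.63×10^-34·3.00×10^8/1.75×10^-6 m = 1.137×10^-19 J.
Since ΔE = (3² − 2²)E_1, E_1 = 2.274×10^-20 J, and L = h/√(8m_eE_1) = 1.63×10^-9 m = 1.63 nm.

L = 1.63 nm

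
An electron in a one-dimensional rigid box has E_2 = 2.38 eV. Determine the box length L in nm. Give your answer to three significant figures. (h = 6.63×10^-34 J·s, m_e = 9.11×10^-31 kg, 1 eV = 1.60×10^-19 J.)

L = 0.796 nm

From E_n = n²h²/(8m_eL²), L = n·h/√(8m_eE_n).
E_2 = 2.38 eV = 3.808×10^-19 J, so L = 2·6.63×10^-34/√(8·9.11×10^-31·3.808×10^-19) = 7.96×10^-10 m = 0.796 nm.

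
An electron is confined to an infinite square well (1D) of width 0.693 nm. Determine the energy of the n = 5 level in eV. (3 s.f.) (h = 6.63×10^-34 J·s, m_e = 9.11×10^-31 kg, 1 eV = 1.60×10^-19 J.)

E_5 = 19.6 eV

For an infinite well E_n = n²h²/(8m_eL²), so E_1 = h²/(8m_eL²) = (6.63×10^-34)²/(8·9.11×10^-31·(6.93×10^-10 m)²) = 1.256×10^-19 J.
Then E_5 = 5²·E_1 = 25·1.256×10^-19 J = 3.140×10^-18 J.
Converting, E_5 = 3.140×10^-18 J / (1.60×10^-19 J/eV) = 19.6 eV.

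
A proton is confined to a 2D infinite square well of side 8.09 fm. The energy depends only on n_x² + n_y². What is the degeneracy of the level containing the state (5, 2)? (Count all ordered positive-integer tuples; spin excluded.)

The level has n_x² + n_y² = 29. The ordered positive-integer solutions are (2, 5), (5, 2).
That gives 2 states.

degeneracy = 2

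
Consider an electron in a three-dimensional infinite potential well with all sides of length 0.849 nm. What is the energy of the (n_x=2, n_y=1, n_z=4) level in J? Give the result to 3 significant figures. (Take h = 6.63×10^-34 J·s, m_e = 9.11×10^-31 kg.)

For a 3D rectangular well E = (h²/8m_e)·Σ n_i²/L_i² = (6.63×10^-34)²/(8·9.11×10^-31) · [2²/(0.849 nm)² + 1²/(0.849 nm)² + 4²/(0.849 nm)²].
Evaluating gives E = 1.76×10^-18 J.

E = 1.76×10^-18 J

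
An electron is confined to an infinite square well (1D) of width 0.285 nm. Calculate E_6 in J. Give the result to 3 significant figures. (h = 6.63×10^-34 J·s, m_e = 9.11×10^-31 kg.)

For an infinite well E_n = n²h²/(8m_eL²), so E_1 = h²/(8m_eL²) = (6.63×10^-34)²/(8·9.11×10^-31·(2.85×10^-10 m)²) = 7.426×10^-19 J.
Then E_6 = 6²·E_1 = 36·7.426×10^-19 J = 2.67×10^-17 J.

E_6 = 2.67×10^-17 J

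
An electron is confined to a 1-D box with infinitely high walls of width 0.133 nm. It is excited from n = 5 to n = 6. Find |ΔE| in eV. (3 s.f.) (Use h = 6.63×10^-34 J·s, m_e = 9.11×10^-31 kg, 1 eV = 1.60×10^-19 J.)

|ΔE| = 234 eV

E_1 = h²/(8m_eL²) = 3.410×10^-18 J.
|ΔE| = |5² − 6²|·E_1 = 11·3.410×10^-18 J = 3.751×10^-17 J = 234 eV.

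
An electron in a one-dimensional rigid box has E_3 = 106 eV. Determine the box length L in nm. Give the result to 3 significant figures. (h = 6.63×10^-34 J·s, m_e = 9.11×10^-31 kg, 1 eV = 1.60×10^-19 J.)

L = 0.179 nm

From E_n = n²h²/(8m_eL²), L = n·h/√(8m_eE_n).
E_3 = 106 eV = 1.696×10^-17 J, so L = 3·6.63×10^-34/√(8·9.11×10^-31·1.696×10^-17) = 1.79×10^-10 m = 0.179 nm.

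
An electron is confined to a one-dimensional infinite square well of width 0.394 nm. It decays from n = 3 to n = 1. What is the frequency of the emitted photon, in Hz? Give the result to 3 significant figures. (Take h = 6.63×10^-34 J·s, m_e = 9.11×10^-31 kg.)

f = 4.69×10^15 Hz

E_1 = h²/(8m_eL²) = 3.885×10^-19 J and ΔE = (3² − 1²)E_1 = 3.108×10^-18 J.
f = ΔE/h = 3.108×10^-18/6.63×10^-34 = 4.69×10^15 Hz.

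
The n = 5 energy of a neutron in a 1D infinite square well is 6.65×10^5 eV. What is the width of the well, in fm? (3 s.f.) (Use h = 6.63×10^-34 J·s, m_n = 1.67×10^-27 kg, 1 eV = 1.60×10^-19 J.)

L = 87.9 fm

From E_n = n²h²/(8m_nL²), L = n·h/√(8m_nE_n).
E_5 = 6.65×10^5 eV = 1.064×10^-13 J, so L = 5·6.63×10^-34/√(8·1.67×10^-27·1.064×10^-13) = 8.79×10^-14 m = 87.9 fm.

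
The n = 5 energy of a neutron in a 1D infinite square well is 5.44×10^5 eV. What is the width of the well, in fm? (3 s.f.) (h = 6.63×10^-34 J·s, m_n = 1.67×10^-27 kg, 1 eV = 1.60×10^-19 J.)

L = 97.2 fm

From E_n = n²h²/(8m_nL²), L = n·h/√(8m_nE_n).
E_5 = 5.44×10^5 eV = 8.704×10^-14 J, so L = 5·6.63×10^-34/√(8·1.67×10^-27·8.704×10^-14) = 9.72×10^-14 m = 97.2 fm.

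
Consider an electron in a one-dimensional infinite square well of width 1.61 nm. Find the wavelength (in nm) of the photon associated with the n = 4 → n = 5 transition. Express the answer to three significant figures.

λ = 950 nm

E_1 = h²/(8m_eL²) = 2.324×10^-20 J, so ΔE = (5² − 4²)E_1 = 2.092×10^-19 J.
λ = hc/ΔE = (6.626×10^-34·2.998×10^8)/2.092×10^-19 = 9.50×10^-7 m = 950 nm.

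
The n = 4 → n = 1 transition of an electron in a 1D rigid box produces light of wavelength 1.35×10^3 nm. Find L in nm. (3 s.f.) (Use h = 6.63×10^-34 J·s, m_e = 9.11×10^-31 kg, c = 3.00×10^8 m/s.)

L = 2.48 nm

The photon carries ΔE = hc/λ = 6.63×10^-34·3.00×10^8/1.35×10^-6 m = 1.473×10^-19 J.
Since ΔE = (4² − 1²)E_1, E_1 = 9.820×10^-21 J, and L = h/√(8m_eE_1) = 2.48×10^-9 m = 2.48 nm.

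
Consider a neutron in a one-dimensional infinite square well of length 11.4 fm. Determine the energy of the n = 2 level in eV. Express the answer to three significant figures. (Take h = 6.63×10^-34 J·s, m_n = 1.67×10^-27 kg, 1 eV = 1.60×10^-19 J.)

E_2 = 6.33×10^6 eV

For an infinite well E_n = n²h²/(8m_nL²), so E_1 = h²/(8m_nL²) = (6.63×10^-34)²/(8·1.67×10^-27·(1.14×10^-14 m)²) = 2.532×10^-13 J.
Then E_2 = 2²·E_1 = 4·2.532×10^-13 J = 1.013×10^-12 J.
Converting, E_2 = 1.013×10^-12 J / (1.60×10^-19 J/eV) = 6.33×10^6 eV.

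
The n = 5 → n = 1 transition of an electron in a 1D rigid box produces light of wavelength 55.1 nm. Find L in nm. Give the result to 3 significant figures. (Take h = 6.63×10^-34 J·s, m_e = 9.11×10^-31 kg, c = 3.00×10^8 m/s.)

The photon carries ΔE = hc/λ = 6.63×10^-34·3.00×10^8/5.51×10^-8 m = 3.610×10^-18 J.
Since ΔE = (5² − 1²)E_1, E_1 = 1.504×10^-19 J, and L = h/√(8m_eE_1) = 6.33×10^-10 m = 0.633 nm.

L = 0.633 nm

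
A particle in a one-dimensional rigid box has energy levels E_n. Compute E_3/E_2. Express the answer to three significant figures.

2.25

E_n ∝ n², so E_3/E_2 = 3²/2² = 9/4 = 2.25.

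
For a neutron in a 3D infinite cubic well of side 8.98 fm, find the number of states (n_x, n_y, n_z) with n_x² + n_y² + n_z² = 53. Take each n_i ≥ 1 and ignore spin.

The level has n_x² + n_y² + n_z² = 53. The ordered positive-integer solutions are (1, 4, 6), (1, 6, 4), (4, 1, 6), (4, 6, 1), (6, 1, 4), (6, 4, 1).
That gives 6 states.

degeneracy = 6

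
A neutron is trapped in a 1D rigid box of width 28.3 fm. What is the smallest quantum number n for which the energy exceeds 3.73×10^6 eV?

n = 4

E_1 = h²/(8m_nL²) = 4.091×10^-14 J = 2.554×10^5 eV.
Need n² > 3.73×10^6/2.554×10^5 = 14.60, i.e. n > 3.821.
The smallest integer satisfying this is n = 4.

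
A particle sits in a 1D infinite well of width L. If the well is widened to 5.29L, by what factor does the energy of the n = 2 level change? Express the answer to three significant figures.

E_n ∝ 1/L², so the energy scales by 1/5.29² = 0.0357.

0.0357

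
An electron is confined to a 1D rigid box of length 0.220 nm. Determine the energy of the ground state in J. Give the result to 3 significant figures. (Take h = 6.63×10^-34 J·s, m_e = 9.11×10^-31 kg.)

For an infinite well E_n = n²h²/(8m_eL²), so E_1 = h²/(8m_eL²) = (6.63×10^-34)²/(8·9.11×10^-31·(2.20×10^-10 m)²) = 1.246×10^-18 J.

E_1 = 1.25×10^-18 J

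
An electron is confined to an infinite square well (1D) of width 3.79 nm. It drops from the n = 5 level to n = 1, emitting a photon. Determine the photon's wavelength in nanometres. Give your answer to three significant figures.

E_1 = h²/(8m_eL²) = 4.194×10^-21 J, so ΔE = (5² − 1²)E_1 = 1.007×10^-19 J.
λ = hc/ΔE = (6.626×10^-34·2.998×10^8)/1.007×10^-19 = 1.97×10^-6 m = 1.97×10^3 nm.

λ = 1.97×10^3 nm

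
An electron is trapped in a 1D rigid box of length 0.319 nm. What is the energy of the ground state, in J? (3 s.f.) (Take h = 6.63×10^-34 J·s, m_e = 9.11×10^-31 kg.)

For an infinite well E_n = n²h²/(8m_eL²), so E_1 = h²/(8m_eL²) = (6.63×10^-34)²/(8·9.11×10^-31·(3.19×10^-10 m)²) = 5.927×10^-19 J.

E_1 = 5.93×10^-19 J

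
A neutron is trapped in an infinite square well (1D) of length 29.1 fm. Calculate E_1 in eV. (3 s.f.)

E_1 = 2.42×10^5 eV

For an infinite well E_n = n²h²/(8m_nL²), so E_1 = h²/(8m_nL²) = (6.626×10^-34)²/(8·1.675×10^-27·(2.91×10^-14 m)²) = 3.869×10^-14 J.
Converting, E_1 = 3.869×10^-14 J / (1.602×10^-19 J/eV) = 2.42×10^5 eV.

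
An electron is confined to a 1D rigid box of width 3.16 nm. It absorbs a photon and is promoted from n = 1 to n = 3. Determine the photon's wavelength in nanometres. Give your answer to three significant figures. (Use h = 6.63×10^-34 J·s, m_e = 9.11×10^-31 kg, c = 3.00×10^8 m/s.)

λ = 4.12×10^3 nm

E_1 = h²/(8m_eL²) = 6.040×10^-21 J, so ΔE = (3² − 1²)E_1 = 4.832×10^-20 J.
λ = hc/ΔE = (6.63×10^-34·3.00×10^8)/4.832×10^-20 = 4.12×10^-6 m = 4.12×10^3 nm.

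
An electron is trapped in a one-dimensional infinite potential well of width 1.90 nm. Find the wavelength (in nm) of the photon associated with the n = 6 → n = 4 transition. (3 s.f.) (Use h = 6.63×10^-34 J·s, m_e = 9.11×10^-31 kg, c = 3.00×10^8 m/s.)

E_1 = h²/(8m_eL²) = 1.671×10^-20 J, so ΔE = (6² − 4²)E_1 = 3.342×10^-19 J.
λ = hc/ΔE = (6.63×10^-34·3.00×10^8)/3.342×10^-19 = 5.95×10^-7 m = 595 nm.

λ = 595 nm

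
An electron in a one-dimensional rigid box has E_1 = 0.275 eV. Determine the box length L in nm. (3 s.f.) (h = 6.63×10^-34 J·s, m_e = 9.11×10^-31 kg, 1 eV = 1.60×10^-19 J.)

From E_n = n²h²/(8m_eL²), L = n·h/√(8m_eE_n).
E_1 = 0.275 eV = 4.400×10^-20 J, so L = 1·6.63×10^-34/√(8·9.11×10^-31·4.400×10^-20) = 1.17×10^-9 m = 1.17 nm.

L = 1.17 nm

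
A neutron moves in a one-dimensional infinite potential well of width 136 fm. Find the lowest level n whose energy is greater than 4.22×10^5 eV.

n = 7

E_1 = h²/(8m_nL²) = 1.771×10^-15 J = 1.105×10^4 eV.
Need n² > 4.22×10^5/1.105×10^4 = 38.19, i.e. n > 6.180.
The smallest integer satisfying this is n = 7.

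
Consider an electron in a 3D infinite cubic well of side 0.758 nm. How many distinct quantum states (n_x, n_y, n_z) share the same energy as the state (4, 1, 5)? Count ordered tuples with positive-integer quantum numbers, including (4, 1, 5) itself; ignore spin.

degeneracy = 6

The level has n_x² + n_y² + n_z² = 42. The ordered positive-integer solutions are (1, 4, 5), (1, 5, 4), (4, 1, 5), (4, 5, 1), (5, 1, 4), (5, 4, 1).
That gives 6 states.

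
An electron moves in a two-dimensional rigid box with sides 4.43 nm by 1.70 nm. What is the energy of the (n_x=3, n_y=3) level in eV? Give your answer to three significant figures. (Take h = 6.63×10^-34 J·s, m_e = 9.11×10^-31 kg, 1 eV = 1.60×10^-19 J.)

E = 1.35 eV

For a 2D rectangular well E = (h²/8m_e)·Σ n_i²/L_i² = (6.63×10^-34)²/(8·9.11×10^-31) · [3²/(4.43 nm)² + 3²/(1.70 nm)²].
Evaluating gives E = 2.155×10^-19 J = 1.35 eV.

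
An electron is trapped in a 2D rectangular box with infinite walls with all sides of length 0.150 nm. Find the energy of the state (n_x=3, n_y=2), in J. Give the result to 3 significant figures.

E = 3.48×10^-17 J

For a 2D rectangular well E = (h²/8m_e)·Σ n_i²/L_i² = (6.626×10^-34)²/(8·9.109×10^-31) · [3²/(0.150 nm)² + 2²/(0.150 nm)²].
Evaluating gives E = 3.48×10^-17 J.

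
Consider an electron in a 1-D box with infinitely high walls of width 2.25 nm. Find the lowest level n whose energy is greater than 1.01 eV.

E_1 = h²/(8m_eL²) = 1.190×10^-20 J = 0.07428 eV.
Need n² > 1.01/0.07428 = 13.60, i.e. n > 3.688.
The smallest integer satisfying this is n = 4.

n = 4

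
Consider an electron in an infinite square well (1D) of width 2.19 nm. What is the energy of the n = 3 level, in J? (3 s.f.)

E_3 = 1.13×10^-19 J

For an infinite well E_n = n²h²/(8m_eL²), so E_1 = h²/(8m_eL²) = (6.626×10^-34)²/(8·9.109×10^-31·(2.19×10^-9 m)²) = 1.256×10^-20 J.
Then E_3 = 3²·E_1 = 9·1.256×10^-20 J = 1.13×10^-19 J.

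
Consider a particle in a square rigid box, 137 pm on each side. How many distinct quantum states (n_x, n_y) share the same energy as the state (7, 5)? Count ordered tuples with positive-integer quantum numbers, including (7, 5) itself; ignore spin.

degeneracy = 2

The level has n_x² + n_y² = 74. The ordered positive-integer solutions are (5, 7), (7, 5).
That gives 2 states.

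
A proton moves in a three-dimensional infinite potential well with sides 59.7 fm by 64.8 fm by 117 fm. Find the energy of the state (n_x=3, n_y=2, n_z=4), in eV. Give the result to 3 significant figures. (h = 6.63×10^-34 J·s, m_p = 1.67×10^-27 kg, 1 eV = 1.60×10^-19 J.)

For a 3D rectangular well E = (h²/8m_p)·Σ n_i²/L_i² = (6.63×10^-34)²/(8·1.67×10^-27) · [3²/(59.7 fm)² + 2²/(64.8 fm)² + 4²/(117 fm)²].
Evaluating gives E = 1.529×10^-13 J = 9.56×10^5 eV.

E = 9.56×10^5 eV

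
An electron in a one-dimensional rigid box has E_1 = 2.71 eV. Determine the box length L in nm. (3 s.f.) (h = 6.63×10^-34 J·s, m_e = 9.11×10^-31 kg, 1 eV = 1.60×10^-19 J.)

L = 0.373 nm

From E_n = n²h²/(8m_eL²), L = n·h/√(8m_eE_n).
E_1 = 2.71 eV = 4.336×10^-19 J, so L = 1·6.63×10^-34/√(8·9.11×10^-31·4.336×10^-19) = 3.73×10^-10 m = 0.373 nm.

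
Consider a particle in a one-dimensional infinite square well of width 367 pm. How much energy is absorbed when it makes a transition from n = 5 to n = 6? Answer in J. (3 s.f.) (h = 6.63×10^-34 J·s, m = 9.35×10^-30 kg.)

E_1 = h²/(8mL²) = 4.363×10^-20 J.
|ΔE| = |5² − 6²|·E_1 = 11·4.363×10^-20 J = 4.80×10^-19 J.

|ΔE| = 4.80×10^-19 J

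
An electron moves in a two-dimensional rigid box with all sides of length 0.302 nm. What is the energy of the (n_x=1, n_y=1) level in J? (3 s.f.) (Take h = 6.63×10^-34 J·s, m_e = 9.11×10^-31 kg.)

E = 1.32×10^-18 J

For a 2D rectangular well E = (h²/8m_e)·Σ n_i²/L_i² = (6.63×10^-34)²/(8·9.11×10^-31) · [1²/(0.302 nm)² + 1²/(0.302 nm)²].
Evaluating gives E = 1.32×10^-18 J.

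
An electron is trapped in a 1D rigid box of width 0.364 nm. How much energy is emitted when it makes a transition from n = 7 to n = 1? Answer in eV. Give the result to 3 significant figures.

E_1 = h²/(8m_eL²) = 4.547×10^-19 J.
|ΔE| = |7² − 1²|·E_1 = 48·4.547×10^-19 J = 2.183×10^-17 J = 136 eV.

|ΔE| = 136 eV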